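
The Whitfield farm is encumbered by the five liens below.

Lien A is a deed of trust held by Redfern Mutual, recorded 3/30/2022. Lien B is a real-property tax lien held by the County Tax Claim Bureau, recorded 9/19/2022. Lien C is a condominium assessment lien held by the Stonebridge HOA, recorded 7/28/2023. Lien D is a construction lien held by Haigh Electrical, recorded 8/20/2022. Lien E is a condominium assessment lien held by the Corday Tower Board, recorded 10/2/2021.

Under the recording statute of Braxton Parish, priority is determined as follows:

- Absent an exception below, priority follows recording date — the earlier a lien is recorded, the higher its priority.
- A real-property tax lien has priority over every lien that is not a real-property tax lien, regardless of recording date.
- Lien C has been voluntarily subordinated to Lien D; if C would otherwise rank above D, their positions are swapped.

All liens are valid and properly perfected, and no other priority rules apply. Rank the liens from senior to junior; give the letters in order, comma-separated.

B, as a real-property tax lien, has superpriority and ranks first.
Remaining liens by effective date: E (10/2/2021), A (3/30/2022), D (8/20/2022), C (7/28/2023).
Since C is not senior to D, the subordination leaves the order unchanged.

B, E, A, D, C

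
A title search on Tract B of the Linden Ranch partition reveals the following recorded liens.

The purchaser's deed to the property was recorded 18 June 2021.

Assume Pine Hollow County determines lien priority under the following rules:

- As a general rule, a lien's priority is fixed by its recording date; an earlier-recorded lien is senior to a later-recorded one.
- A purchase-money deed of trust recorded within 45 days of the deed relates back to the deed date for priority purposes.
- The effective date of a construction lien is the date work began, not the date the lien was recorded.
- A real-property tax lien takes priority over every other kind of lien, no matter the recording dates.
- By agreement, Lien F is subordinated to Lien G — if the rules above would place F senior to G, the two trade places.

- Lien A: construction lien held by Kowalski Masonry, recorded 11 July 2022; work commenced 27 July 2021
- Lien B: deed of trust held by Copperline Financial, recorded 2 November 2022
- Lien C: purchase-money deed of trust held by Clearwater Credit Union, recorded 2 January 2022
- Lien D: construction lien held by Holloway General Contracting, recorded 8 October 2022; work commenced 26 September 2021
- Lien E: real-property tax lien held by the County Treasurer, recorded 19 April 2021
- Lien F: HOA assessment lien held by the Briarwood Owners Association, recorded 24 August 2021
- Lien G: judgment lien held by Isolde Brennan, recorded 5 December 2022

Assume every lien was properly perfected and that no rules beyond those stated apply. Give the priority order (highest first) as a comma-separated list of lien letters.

First, effective dates: A is treated as recorded 27 July 2021, the work-commencement date; C was recorded 198 days after the deed, outside the 45-day window, so it keeps its recording date; D's effective date is 26 September 2021, when work began.
As a real-property tax lien, E is senior to every other lien.
The other liens, earliest effective date first: A (27 July 2021), F (24 August 2021), D (26 September 2021), C (2 January 2022), B (2 November 2022), G (5 December 2022).
Because F would otherwise rank above G, the subordination swaps them.

E, A, G, D, C, B, F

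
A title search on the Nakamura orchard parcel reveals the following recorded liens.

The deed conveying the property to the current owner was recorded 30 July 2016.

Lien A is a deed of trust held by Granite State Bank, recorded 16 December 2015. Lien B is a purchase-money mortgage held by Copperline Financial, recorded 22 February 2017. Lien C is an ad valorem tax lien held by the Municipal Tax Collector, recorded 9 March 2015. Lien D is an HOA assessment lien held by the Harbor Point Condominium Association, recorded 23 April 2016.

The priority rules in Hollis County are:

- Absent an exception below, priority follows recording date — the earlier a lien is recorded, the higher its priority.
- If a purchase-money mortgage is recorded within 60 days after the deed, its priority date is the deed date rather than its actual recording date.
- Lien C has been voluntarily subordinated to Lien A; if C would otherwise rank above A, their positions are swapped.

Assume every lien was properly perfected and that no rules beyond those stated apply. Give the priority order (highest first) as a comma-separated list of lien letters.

A, C, D, B

First, effective dates: B was recorded 207 days after the deed, outside the 60-day window, so it keeps its recording date.
Ordering by effective date: C (9 March 2015), A (16 December 2015), D (23 April 2016), B (22 February 2017).
Because C would otherwise rank above A, the subordination swaps them.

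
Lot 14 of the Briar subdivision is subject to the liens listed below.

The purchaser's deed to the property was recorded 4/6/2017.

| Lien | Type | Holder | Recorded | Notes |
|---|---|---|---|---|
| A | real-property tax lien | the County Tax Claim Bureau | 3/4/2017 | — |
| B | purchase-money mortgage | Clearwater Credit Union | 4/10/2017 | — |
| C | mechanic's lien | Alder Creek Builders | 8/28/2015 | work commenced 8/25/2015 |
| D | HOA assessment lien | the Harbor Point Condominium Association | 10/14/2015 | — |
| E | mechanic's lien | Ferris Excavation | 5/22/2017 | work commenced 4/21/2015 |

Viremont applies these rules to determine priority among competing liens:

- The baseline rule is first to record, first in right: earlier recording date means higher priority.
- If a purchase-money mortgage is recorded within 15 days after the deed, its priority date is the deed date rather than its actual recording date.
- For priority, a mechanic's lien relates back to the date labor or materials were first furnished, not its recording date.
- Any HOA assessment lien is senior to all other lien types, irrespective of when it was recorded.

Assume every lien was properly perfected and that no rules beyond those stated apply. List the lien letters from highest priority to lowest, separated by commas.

D, E, C, A, B

Effective dates after the stated exceptions: B was recorded within the 15-day window, so its effective date is the deed date 4/6/2017; C relates back to 8/25/2015 (work commenced); E is treated as recorded 4/21/2015, the work-commencement date.
D is an HOA assessment lien and takes priority over every other lien.
Ordering the rest by effective date: E (4/21/2015), C (8/25/2015), A (3/4/2017), B (4/6/2017).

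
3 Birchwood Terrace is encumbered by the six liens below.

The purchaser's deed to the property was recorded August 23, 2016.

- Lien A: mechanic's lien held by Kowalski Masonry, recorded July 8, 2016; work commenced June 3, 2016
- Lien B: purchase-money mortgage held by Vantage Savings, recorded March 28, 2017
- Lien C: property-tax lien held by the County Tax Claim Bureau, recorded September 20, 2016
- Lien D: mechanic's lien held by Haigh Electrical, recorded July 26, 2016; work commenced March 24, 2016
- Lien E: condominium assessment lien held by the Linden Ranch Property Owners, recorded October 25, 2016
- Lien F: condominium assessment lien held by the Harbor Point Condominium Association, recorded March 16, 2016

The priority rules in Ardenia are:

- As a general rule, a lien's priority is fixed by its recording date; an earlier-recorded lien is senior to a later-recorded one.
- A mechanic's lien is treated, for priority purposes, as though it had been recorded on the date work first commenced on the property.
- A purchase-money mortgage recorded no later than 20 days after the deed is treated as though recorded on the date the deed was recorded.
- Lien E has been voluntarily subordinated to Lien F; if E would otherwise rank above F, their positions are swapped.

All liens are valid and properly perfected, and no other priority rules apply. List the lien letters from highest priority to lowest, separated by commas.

Effective dates after the stated exceptions: A's effective date is June 3, 2016, when work began; B was recorded 217 days after the deed — beyond 20 days — so no relation-back applies; D is treated as recorded March 24, 2016, the work-commencement date.
Ordering by effective date: F (March 16, 2016), D (March 24, 2016), A (June 3, 2016), C (September 20, 2016), E (October 25, 2016), B (March 28, 2017).
E is already junior to F, so the subordination agreement changes nothing.

F, D, A, C, E, B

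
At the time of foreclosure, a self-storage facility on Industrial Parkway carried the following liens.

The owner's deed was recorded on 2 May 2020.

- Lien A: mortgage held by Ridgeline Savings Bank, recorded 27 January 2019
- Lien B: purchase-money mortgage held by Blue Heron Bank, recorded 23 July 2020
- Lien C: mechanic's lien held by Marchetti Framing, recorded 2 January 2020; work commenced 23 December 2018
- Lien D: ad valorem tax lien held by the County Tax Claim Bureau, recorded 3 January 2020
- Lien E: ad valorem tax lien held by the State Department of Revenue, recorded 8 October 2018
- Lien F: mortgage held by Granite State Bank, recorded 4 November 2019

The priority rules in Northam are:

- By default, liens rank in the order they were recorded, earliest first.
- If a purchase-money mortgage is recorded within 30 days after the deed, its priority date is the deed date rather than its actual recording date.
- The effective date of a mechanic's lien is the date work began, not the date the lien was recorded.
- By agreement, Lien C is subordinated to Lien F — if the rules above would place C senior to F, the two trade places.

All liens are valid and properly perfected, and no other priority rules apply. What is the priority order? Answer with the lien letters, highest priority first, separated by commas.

Adjusting effective dates: B missed the 30-day window (82 days after the deed), so its recording date stands; C's effective date is 23 December 2018, when work began.
Sorted by effective date: E (8 October 2018), C (23 December 2018), A (27 January 2019), F (4 November 2019), D (3 January 2020), B (23 July 2020).
The subordination applies — C was senior to F — so C and F swap.

E, F, A, C, D, B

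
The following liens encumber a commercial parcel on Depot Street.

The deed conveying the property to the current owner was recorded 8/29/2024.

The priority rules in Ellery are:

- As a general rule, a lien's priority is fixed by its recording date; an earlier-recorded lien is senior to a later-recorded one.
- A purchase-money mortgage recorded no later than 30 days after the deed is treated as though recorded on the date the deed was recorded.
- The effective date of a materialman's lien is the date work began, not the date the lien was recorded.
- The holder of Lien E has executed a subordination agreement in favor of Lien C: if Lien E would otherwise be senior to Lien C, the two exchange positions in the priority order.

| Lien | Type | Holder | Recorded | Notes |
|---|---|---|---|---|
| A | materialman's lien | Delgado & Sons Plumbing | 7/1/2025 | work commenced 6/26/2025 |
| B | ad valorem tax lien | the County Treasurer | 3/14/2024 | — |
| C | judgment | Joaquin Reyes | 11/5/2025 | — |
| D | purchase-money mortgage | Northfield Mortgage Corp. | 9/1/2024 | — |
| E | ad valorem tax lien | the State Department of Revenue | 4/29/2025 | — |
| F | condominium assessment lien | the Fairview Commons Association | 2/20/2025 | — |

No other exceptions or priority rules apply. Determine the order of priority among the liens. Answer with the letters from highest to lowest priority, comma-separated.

Effective dates after the stated exceptions: A relates back to 6/26/2025 (work commenced); D's effective date is the deed date, 8/29/2024.
Sorted by effective date: B (3/14/2024), D (8/29/2024), F (2/20/2025), E (4/29/2025), A (6/26/2025), C (11/5/2025).
The subordination applies — E was senior to C — so E and C swap.

B, D, F, C, A, E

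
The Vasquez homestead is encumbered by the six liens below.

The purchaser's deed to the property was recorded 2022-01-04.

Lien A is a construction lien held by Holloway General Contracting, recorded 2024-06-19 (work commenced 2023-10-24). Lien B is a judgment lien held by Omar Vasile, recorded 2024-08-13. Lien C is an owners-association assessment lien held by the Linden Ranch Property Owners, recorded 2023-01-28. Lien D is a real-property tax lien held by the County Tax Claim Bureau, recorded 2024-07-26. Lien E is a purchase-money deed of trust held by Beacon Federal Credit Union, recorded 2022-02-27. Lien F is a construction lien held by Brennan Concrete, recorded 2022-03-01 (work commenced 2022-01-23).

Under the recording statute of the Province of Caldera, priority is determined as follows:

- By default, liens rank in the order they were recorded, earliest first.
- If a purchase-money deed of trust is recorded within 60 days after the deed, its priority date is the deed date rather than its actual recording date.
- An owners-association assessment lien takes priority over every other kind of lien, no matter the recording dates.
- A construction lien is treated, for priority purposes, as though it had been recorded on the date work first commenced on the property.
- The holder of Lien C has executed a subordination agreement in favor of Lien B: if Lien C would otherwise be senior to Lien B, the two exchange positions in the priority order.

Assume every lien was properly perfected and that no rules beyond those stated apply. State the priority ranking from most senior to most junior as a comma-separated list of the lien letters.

B, E, F, A, D, C

Effective dates: A relates back to 2023-10-24 (work commenced); E's effective date is the deed date, 2022-01-04; F is treated as recorded 2022-01-23, the work-commencement date.
C, as an owners-association assessment lien, has superpriority and ranks first.
Among the remaining liens, by effective date: E (2022-01-04), F (2022-01-23), A (2023-10-24), D (2024-07-26), B (2024-08-13).
C is senior to B before the subordination, so the two trade places.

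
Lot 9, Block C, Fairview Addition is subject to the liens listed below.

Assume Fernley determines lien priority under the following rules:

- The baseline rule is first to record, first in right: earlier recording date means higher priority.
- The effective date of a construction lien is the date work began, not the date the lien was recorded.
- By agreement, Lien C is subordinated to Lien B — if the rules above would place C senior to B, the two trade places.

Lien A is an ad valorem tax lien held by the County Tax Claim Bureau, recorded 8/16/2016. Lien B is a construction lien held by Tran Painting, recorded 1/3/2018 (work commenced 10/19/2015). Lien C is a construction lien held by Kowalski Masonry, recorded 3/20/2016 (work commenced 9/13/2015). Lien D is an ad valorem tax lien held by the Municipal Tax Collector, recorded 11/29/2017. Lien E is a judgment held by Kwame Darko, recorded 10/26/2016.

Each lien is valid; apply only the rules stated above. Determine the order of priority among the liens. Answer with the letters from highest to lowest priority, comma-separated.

B, C, A, E, D

Effective dates after the stated exceptions: B's effective date is 10/19/2015, when work began; C relates back to 9/13/2015 (work commenced).
Sorted by effective date: C (9/13/2015), B (10/19/2015), A (8/16/2016), E (10/26/2016), D (11/29/2017).
C would otherwise be senior to B, so under the subordination agreement C and B exchange positions.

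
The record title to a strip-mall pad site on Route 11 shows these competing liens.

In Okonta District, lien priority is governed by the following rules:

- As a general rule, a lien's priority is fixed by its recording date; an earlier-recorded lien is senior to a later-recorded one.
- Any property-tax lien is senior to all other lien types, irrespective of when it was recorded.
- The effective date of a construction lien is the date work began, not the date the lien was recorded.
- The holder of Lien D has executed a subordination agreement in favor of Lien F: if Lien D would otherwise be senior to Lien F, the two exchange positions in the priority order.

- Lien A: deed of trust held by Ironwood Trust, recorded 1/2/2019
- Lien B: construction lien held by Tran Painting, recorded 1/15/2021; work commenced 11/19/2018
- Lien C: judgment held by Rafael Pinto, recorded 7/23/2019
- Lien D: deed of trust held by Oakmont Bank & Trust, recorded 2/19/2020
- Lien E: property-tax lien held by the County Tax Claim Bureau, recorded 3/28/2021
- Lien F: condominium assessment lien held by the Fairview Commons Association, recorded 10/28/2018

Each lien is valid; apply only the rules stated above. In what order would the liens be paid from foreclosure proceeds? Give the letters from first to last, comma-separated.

E, F, B, A, C, D

First, effective dates: B's effective date is 11/19/2018, when work began.
As a property-tax lien, E is senior to every other lien.
Ordering the rest by effective date: F (10/28/2018), B (11/19/2018), A (1/2/2019), C (7/23/2019), D (2/19/2020).
D is already junior to F, so the subordination agreement changes nothing.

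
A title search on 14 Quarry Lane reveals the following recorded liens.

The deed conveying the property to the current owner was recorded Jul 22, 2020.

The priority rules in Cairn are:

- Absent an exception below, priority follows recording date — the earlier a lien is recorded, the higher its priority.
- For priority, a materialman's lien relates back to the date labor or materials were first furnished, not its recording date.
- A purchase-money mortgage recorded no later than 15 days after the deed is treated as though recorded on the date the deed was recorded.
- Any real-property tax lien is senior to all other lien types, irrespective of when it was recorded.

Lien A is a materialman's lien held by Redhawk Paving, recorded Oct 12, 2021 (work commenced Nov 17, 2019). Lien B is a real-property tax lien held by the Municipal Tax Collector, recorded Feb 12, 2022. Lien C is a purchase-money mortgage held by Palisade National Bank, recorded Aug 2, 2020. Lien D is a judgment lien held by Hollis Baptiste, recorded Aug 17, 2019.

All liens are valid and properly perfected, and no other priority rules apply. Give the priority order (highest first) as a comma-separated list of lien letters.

B, D, A, C

First, effective dates: A's effective date is Nov 17, 2019, when work began; C was recorded within the 15-day window, so its effective date is the deed date Jul 22, 2020.
B is a real-property tax lien and takes priority over every other lien.
The other liens, earliest effective date first: D (Aug 17, 2019), A (Nov 17, 2019), C (Jul 22, 2020).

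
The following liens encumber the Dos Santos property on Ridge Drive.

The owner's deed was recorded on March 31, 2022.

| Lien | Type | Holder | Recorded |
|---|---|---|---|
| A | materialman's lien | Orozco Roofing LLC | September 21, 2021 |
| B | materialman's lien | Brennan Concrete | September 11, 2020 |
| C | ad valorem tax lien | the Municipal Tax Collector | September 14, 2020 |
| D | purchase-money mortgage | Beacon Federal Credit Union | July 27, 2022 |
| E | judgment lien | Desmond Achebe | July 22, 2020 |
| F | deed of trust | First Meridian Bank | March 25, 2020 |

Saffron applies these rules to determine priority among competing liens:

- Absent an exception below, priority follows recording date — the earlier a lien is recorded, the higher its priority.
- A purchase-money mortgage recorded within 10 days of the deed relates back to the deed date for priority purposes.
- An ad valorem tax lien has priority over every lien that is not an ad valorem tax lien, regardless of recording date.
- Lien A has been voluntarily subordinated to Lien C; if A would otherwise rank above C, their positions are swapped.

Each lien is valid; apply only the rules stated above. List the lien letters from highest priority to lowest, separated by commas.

Adjusting effective dates: D was recorded 118 days after the deed — beyond 10 days — so no relation-back applies.
C is an ad valorem tax lien and takes priority over every other lien.
Ordering the rest by effective date: F (March 25, 2020), E (July 22, 2020), B (September 11, 2020), A (September 21, 2021), D (July 27, 2022).
Since A is not senior to C, the subordination leaves the order unchanged.

C, F, E, B, A, D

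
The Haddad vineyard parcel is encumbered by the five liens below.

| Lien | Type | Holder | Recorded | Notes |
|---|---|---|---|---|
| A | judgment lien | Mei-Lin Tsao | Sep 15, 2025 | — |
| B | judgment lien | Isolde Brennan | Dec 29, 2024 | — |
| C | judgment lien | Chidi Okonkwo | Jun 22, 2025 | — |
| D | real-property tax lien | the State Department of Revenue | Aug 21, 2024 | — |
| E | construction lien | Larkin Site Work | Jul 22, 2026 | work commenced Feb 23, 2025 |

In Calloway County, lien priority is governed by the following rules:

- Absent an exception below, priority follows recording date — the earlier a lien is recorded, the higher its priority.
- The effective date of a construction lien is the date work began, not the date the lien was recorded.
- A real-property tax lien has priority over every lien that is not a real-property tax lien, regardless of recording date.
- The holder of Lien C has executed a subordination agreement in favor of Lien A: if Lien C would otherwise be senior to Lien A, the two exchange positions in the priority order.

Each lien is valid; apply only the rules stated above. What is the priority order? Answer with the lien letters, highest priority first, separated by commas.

D, B, E, A, C

First, effective dates: E is treated as recorded Feb 23, 2025, the work-commencement date.
As a real-property tax lien, D is senior to every other lien.
Remaining liens by effective date: B (Dec 29, 2024), E (Feb 23, 2025), C (Jun 22, 2025), A (Sep 15, 2025).
C would otherwise be senior to A, so under the subordination agreement C and A exchange positions.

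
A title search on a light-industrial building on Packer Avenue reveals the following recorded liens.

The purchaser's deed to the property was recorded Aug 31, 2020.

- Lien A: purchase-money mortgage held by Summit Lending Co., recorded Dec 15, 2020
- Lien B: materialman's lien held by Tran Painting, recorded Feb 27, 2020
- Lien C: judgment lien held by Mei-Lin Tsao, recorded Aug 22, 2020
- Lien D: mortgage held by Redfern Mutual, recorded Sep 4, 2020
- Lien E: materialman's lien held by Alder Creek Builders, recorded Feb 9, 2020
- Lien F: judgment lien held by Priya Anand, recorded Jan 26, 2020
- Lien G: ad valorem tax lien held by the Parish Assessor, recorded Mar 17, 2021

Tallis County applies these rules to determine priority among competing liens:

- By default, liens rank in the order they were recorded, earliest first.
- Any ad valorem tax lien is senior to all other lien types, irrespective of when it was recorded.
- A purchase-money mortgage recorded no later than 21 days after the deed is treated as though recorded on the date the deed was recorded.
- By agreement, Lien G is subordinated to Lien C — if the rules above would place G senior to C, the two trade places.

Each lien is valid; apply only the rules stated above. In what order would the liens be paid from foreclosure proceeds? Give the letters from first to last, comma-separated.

Effective dates after the stated exceptions: A missed the 21-day window (106 days after the deed), so its recording date stands.
As an ad valorem tax lien, G is senior to every other lien.
Ordering the rest by effective date: F (Jan 26, 2020), E (Feb 9, 2020), B (Feb 27, 2020), C (Aug 22, 2020), D (Sep 4, 2020), A (Dec 15, 2020).
G is senior to C before the subordination, so the two trade places.

C, F, E, B, G, D, A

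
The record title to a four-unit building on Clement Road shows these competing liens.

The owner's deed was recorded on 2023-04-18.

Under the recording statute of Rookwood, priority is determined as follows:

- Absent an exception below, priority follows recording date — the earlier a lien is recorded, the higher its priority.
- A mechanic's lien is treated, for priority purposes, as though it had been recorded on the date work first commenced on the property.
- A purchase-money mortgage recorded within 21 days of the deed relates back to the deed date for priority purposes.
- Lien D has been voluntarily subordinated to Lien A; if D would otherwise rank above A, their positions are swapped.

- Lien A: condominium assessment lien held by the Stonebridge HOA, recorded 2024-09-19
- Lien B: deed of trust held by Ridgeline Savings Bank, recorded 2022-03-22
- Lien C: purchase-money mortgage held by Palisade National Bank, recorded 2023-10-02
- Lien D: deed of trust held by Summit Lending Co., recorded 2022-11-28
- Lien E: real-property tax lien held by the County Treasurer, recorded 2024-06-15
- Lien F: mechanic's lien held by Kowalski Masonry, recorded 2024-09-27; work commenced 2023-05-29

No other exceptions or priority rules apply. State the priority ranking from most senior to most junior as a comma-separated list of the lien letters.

Adjusting effective dates: C missed the 21-day window (167 days after the deed), so its recording date stands; F is treated as recorded 2023-05-29, the work-commencement date.
Sorted by effective date: B (2022-03-22), D (2022-11-28), F (2023-05-29), C (2023-10-02), E (2024-06-15), A (2024-09-19).
D is senior to A before the subordination, so the two trade places.

B, A, F, C, E, D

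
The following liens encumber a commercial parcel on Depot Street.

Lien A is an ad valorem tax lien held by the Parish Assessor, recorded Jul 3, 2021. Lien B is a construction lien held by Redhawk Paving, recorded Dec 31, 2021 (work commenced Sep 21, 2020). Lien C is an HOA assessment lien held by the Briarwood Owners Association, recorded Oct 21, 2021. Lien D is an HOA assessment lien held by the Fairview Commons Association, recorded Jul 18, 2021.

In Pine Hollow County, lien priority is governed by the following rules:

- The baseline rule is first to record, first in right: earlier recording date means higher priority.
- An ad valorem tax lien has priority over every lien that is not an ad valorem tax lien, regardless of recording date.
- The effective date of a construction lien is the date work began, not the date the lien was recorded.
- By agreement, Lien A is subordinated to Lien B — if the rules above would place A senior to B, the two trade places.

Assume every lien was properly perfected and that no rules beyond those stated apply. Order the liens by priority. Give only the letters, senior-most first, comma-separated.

Adjusting effective dates: B's effective date is Sep 21, 2020, when work began.
As an ad valorem tax lien, A is senior to every other lien.
The other liens, earliest effective date first: B (Sep 21, 2020), D (Jul 18, 2021), C (Oct 21, 2021).
A would otherwise be senior to B, so under the subordination agreement A and B exchange positions.

B, A, D, C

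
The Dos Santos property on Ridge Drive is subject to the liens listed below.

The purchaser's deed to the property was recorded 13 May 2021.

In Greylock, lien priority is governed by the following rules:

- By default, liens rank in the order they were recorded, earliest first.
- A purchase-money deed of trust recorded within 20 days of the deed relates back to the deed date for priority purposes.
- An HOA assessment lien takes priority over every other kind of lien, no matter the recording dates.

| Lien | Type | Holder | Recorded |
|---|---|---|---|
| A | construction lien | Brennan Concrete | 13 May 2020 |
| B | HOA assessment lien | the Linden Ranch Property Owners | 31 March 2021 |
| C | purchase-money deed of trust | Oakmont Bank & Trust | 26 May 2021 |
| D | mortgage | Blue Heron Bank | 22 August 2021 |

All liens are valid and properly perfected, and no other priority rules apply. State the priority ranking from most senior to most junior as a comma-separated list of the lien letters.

B, A, C, D

Effective dates after the stated exceptions: C was recorded within the 20-day window, so its effective date is the deed date 13 May 2021.
B is an HOA assessment lien, so it outranks all other liens regardless of date.
Remaining liens by effective date: A (13 May 2020), C (13 May 2021), D (22 August 2021).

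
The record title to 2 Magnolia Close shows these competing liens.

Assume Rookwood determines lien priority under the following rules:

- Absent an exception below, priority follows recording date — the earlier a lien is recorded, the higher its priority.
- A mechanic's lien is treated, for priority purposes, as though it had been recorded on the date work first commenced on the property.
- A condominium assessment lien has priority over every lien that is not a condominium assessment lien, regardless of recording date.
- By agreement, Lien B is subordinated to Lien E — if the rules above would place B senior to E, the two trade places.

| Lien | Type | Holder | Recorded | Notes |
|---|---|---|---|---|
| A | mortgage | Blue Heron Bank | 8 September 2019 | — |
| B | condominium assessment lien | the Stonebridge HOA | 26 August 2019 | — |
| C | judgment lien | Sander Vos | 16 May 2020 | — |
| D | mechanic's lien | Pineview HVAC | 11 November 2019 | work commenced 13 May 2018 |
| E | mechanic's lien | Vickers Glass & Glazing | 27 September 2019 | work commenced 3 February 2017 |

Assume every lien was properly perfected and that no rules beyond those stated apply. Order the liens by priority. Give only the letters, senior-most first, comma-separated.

Effective dates after the stated exceptions: D's effective date is 13 May 2018, when work began; E relates back to 3 February 2017 (work commenced).
As a condominium assessment lien, B is senior to every other lien.
The other liens, earliest effective date first: E (3 February 2017), D (13 May 2018), A (8 September 2019), C (16 May 2020).
Because B would otherwise rank above E, the subordination swaps them.

E, B, D, A, C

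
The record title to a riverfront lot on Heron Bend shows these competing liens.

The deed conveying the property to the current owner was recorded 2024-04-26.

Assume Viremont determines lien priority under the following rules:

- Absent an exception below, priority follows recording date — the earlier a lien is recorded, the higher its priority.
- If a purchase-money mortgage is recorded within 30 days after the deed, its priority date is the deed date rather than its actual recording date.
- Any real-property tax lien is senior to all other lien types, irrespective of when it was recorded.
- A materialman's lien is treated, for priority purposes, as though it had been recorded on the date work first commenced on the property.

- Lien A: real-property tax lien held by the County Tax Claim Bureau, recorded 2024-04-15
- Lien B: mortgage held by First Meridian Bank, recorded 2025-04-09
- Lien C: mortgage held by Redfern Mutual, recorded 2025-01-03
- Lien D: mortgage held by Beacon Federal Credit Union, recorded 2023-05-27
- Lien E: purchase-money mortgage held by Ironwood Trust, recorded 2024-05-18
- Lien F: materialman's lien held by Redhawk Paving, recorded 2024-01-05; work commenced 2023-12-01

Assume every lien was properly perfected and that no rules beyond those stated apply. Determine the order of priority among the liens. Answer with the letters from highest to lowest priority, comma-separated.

A, D, F, E, C, B

First, effective dates: E relates back to the deed date 2024-04-26; F's effective date is 2023-12-01, when work began.
As a real-property tax lien, A is senior to every other lien.
Ordering the rest by effective date: D (2023-05-27), F (2023-12-01), E (2024-04-26), C (2025-01-03), B (2025-04-09).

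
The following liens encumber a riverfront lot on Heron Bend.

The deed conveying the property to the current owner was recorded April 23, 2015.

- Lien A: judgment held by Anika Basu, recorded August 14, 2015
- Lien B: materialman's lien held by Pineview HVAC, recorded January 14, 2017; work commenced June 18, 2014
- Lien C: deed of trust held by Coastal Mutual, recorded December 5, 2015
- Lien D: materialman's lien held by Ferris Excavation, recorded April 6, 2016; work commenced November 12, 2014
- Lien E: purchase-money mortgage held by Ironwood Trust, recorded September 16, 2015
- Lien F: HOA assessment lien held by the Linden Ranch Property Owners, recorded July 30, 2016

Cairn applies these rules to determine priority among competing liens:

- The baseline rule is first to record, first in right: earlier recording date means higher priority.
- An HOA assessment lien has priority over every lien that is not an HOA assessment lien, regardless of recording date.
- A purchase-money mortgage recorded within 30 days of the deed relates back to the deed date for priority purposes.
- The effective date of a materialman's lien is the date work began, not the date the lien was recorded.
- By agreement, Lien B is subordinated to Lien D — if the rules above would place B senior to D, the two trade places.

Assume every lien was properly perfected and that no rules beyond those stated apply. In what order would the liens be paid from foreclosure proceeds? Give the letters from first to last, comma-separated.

Effective dates: B's effective date is June 18, 2014, when work began; D's effective date is November 12, 2014, when work began; E was recorded 146 days after the deed, outside the 30-day window, so it keeps its recording date.
As an HOA assessment lien, F is senior to every other lien.
Ordering the rest by effective date: B (June 18, 2014), D (November 12, 2014), A (August 14, 2015), E (September 16, 2015), C (December 5, 2015).
The subordination applies — B was senior to D — so B and D swap.

F, D, B, A, E, C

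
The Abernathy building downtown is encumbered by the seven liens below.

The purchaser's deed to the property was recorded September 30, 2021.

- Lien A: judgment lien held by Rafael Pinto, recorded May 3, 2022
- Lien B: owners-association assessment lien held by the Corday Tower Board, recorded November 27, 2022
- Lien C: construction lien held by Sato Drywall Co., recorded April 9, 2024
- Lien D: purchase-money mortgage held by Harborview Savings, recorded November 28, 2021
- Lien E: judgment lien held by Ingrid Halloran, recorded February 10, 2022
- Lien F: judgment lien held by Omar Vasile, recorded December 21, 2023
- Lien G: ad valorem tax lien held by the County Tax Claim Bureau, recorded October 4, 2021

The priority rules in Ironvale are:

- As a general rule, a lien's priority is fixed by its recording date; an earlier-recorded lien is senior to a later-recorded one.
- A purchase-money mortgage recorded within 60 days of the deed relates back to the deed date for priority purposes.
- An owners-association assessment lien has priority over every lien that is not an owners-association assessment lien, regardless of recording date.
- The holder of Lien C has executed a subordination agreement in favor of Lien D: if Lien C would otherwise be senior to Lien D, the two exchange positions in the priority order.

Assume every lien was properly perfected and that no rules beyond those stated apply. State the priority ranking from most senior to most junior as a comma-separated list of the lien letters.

B, D, G, E, A, F, C

First, effective dates: D relates back to the deed date September 30, 2021.
B is an owners-association assessment lien, so it outranks all other liens regardless of date.
The other liens, earliest effective date first: D (September 30, 2021), G (October 4, 2021), E (February 10, 2022), A (May 3, 2022), F (December 21, 2023), C (April 9, 2024).
Since C is not senior to D, the subordination leaves the order unchanged.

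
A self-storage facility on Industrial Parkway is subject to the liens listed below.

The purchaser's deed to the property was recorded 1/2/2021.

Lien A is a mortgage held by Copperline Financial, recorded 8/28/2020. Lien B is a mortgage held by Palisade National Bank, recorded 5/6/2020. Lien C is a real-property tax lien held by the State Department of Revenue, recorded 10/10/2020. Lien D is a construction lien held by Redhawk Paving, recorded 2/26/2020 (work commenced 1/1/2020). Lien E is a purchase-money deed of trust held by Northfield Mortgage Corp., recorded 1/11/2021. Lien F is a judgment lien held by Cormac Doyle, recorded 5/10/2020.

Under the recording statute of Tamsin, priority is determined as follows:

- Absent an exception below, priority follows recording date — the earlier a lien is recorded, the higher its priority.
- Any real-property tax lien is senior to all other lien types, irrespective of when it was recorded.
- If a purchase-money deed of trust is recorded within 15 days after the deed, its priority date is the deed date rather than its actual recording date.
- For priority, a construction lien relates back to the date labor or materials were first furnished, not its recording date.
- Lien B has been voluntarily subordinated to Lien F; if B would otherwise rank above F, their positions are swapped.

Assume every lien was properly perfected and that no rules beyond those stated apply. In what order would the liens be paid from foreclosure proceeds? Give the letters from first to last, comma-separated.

C, D, F, B, A, E

First, effective dates: D is treated as recorded 1/1/2020, the work-commencement date; E's effective date is the deed date, 1/2/2021.
C is a real-property tax lien, so it outranks all other liens regardless of date.
Ordering the rest by effective date: D (1/1/2020), B (5/6/2020), F (5/10/2020), A (8/28/2020), E (1/2/2021).
B is senior to F before the subordination, so the two trade places.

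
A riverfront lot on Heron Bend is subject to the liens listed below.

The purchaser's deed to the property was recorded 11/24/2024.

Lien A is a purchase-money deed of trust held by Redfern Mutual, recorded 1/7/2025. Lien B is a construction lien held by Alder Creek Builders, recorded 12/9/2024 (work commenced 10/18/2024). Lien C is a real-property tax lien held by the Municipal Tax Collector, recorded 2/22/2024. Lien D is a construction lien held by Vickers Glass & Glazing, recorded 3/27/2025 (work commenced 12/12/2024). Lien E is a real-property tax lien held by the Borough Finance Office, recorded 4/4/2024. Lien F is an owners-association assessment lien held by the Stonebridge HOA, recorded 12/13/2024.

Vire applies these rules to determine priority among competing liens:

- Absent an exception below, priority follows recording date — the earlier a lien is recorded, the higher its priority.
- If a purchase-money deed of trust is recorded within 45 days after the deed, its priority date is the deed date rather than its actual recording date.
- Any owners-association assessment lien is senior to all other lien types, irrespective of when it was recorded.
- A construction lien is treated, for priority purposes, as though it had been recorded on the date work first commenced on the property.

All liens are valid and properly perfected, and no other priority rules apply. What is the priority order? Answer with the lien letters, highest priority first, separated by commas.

Adjusting effective dates: A's effective date is the deed date, 11/24/2024; B's effective date is 10/18/2024, when work began; D's effective date is 12/12/2024, when work began.
F, as an owners-association assessment lien, has superpriority and ranks first.
Among the remaining liens, by effective date: C (2/22/2024), E (4/4/2024), B (10/18/2024), A (11/24/2024), D (12/12/2024).

F, C, E, B, A, D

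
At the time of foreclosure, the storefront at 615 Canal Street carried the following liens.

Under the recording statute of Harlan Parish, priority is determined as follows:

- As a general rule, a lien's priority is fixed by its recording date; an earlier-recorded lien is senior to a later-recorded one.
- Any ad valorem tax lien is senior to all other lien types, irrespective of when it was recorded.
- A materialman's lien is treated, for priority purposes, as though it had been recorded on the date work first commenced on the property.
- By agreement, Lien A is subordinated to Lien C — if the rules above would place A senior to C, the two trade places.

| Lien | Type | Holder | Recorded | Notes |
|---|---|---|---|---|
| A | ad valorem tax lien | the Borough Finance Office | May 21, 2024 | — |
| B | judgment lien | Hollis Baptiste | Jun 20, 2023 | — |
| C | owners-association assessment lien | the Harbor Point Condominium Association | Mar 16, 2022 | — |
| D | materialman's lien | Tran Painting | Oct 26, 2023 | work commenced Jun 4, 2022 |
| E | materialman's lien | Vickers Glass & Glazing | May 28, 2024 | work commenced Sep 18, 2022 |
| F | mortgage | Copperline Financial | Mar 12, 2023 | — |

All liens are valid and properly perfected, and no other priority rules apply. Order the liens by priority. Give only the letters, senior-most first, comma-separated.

C, A, D, E, F, B

First, effective dates: D's effective date is Jun 4, 2022, when work began; E's effective date is Sep 18, 2022, when work began.
A, as an ad valorem tax lien, has superpriority and ranks first.
Remaining liens by effective date: C (Mar 16, 2022), D (Jun 4, 2022), E (Sep 18, 2022), F (Mar 12, 2023), B (Jun 20, 2023).
Because A would otherwise rank above C, the subordination swaps them.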